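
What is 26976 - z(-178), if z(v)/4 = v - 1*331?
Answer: 29012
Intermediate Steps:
z(v) = -1324 + 4*v (z(v) = 4*(v - 1*331) = 4*(v - 331) = 4*(-331 + v) = -1324 + 4*v)
26976 - z(-178) = 26976 - (-1324 + 4*(-178)) = 26976 - (-1324 - 712) = 26976 - 1*(-2036) = 26976 + 2036 = 29012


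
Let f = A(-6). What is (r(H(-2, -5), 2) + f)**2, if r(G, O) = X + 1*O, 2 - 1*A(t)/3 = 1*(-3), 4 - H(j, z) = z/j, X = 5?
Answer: 484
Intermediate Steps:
H(j, z) = 4 - z/j
A(t) = 15 (A(t) = 6 - 3*(-3) = 6 + 9 = 15)
r(G, O) = 5 + O (r(G, O) = 5 + 1*O = 5 + O)
f = 15
(r(H(-2, -5), 2) + f)**2 = ((5 + 2) + 15)**2 = (7 + 15)**2 = 22**2 = 484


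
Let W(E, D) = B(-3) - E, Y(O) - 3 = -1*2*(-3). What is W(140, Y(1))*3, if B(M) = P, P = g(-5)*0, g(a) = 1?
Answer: -420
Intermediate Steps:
Y(O) = 9 (Y(O) = 3 - 1*2*(-3) = 3 - 2*(-3) = 3 + 6 = 9)
P = 0 (P = 1*0 = 0)
B(M) = 0
W(E, D) = -E (W(E, D) = 0 - E = -E)
W(140, Y(1))*3 = -1*140*3 = -140*3 = -420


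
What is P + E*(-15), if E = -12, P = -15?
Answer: 165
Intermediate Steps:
P + E*(-15) = -15 - 12*(-15) = -15 + 180 = 165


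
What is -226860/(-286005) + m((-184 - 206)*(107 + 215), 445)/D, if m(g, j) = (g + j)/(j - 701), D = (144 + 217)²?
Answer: 506955498869/636116609792 ≈ 0.79695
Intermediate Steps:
D = 130321 (D = 361² = 130321)
m(g, j) = (g + j)/(-701 + j)
-226860/(-286005) + m((-184 - 206)*(107 + 215), 445)/D = -226860/(-286005) + (((-184 - 206)*(107 + 215) + 445)/(-701 + 445))/130321 = -226860*(-1/286005) + ((-390*322 + 445)/(-256))*(1/130321) = 15124/19067 - (-125580 + 445)/256*(1/130321) = 15124/19067 - 1/256*(-125135)*(1/130321) = 15124/19067 + (125135/256)*(1/130321) = 15124/19067 + 125135/33362176 = 506955498869/636116609792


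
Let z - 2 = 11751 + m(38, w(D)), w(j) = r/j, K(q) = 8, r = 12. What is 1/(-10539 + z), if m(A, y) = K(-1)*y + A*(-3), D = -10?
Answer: 5/5452 ≈ 0.00091709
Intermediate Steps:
w(j) = 12/j
m(A, y) = -3*A + 8*y (m(A, y) = 8*y + A*(-3) = 8*y - 3*A = -3*A + 8*y)
z = 58147/5 (z = 2 + (11751 + (-3*38 + 8*(12/(-10)))) = 2 + (11751 + (-114 + 8*(12*(-1/10)))) = 2 + (11751 + (-114 + 8*(-6/5))) = 2 + (11751 + (-114 - 48/5)) = 2 + (11751 - 618/5) = 2 + 58137/5 = 58147/5 ≈ 11629.)
1/(-10539 + z) = 1/(-10539 + 58147/5) = 1/(5452/5) = 5/5452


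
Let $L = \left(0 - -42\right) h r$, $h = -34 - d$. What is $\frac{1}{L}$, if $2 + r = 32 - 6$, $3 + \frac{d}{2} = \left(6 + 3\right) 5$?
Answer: $- \frac{1}{118944} \approx -8.4073 \cdot 10^{-6}$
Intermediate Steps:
$d = 84$ ($d = -6 + 2 \left(6 + 3\right) 5 = -6 + 2 \cdot 9 \cdot 5 = -6 + 2 \cdot 45 = -6 + 90 = 84$)
$r = 24$ ($r = -2 + \left(32 - 6\right) = -2 + 26 = 24$)
$h = -118$ ($h = -34 - 84 = -118$)
$L = -118944$ ($L = \left(0 - -42\right) \left(-118\right) 24 = \left(0 + 42\right) \left(-118\right) 24 = 42 \left(-118\right) 24 = \left(-4956\right) 24 = -118944$)
$\frac{1}{L} = \frac{1}{-118944} = - \frac{1}{118944}$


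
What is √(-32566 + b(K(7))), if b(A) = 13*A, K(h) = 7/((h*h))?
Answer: I*√1595643/7 ≈ 180.46*I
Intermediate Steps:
K(h) = 7/h² (K(h) = 7/(h²) = 7/h²)
√(-32566 + b(K(7))) = √(-32566 + 13*(7/7²)) = √(-32566 + 13*(7*(1/49))) = √(-32566 + 13*(⅐)) = √(-32566 + 13/7) = √(-227949/7) = I*√1595643/7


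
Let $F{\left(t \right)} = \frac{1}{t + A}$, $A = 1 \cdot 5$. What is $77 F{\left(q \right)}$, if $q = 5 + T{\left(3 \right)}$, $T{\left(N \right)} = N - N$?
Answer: $\frac{77}{10} \approx 7.7$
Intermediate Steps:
$T{\left(N \right)} = 0$
$A = 5$
$q = 5$ ($q = 5 + 0 = 5$)
$F{\left(t \right)} = \frac{1}{5 + t}$ ($F{\left(t \right)} = \frac{1}{t + 5} = \frac{1}{5 + t}$)
$77 F{\left(q \right)} = \frac{77}{5 + 5} = \frac{77}{10}$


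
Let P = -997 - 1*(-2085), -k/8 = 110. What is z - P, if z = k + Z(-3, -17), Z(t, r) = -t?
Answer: -1965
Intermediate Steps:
k = -880 (k = -8*110 = -880)
z = -877 (z = -880 - 1*(-3) = -880 + 3 = -877)
P = 1088 (P = -997 + 2085 = 1088)
z - P = -877 - 1*1088 = -877 - 1088 = -1965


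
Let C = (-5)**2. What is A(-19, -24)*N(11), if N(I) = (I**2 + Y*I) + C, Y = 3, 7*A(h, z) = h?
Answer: -3401/7 ≈ -485.86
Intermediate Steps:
A(h, z) = h/7
C = 25
N(I) = 25 + I**2 + 3*I (N(I) = (I**2 + 3*I) + 25 = 25 + I**2 + 3*I)
A(-19, -24)*N(11) = ((1/7)*(-19))*(25 + 11**2 + 3*11) = -19*(25 + 121 + 33)/7 = -19/7*179 = -3401/7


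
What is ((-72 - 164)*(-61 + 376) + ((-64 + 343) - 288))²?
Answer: 5527773801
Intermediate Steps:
((-72 - 164)*(-61 + 376) + ((-64 + 343) - 288))² = (-236*315 + (279 - 288))² = (-74340 - 9)² = (-74349)² = 5527773801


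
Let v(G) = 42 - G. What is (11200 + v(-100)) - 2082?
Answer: 9260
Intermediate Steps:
(11200 + v(-100)) - 2082 = (11200 + (42 - 1*(-100))) - 2082 = (11200 + (42 + 100)) - 2082 = (11200 + 142) - 2082 = 11342 - 2082 = 9260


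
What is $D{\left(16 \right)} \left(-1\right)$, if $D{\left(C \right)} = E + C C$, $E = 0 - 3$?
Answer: $-253$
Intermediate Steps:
$E = -3$
$D{\left(C \right)} = -3 + C^{2}$ ($D{\left(C \right)} = -3 + C C = -3 + C^{2}$)
$D{\left(16 \right)} \left(-1\right) = \left(-3 + 16^{2}\right) \left(-1\right) = \left(-3 + 256\right) \left(-1\right) = 253 \left(-1\right) = -253$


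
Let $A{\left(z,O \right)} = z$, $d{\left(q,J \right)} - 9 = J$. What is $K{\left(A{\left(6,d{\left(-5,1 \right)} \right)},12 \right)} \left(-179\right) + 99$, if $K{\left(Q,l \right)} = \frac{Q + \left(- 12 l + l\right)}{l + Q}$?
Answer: $1352$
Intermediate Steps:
$d{\left(q,J \right)} = 9 + J$
$K{\left(Q,l \right)} = \frac{Q - 11 l}{Q + l}$
$K{\left(A{\left(6,d{\left(-5,1 \right)} \right)},12 \right)} \left(-179\right) + 99 = \frac{6 - 132}{6 + 12} \left(-179\right) + 99 = \frac{6 - 132}{18} \left(-179\right) + 99 = \frac{1}{18} \left(-126\right) \left(-179\right) + 99 = \left(-7\right) \left(-179\right) + 99 = 1253 + 99 = 1352$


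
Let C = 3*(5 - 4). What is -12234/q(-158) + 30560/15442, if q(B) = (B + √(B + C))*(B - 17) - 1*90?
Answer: 605015273344/393410931165 - 28546*I*√155/10190673 ≈ 1.5379 - 0.034874*I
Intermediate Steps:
C = 3 (C = 3*1 = 3)
q(B) = -90 + (-17 + B)*(B + √(3 + B)) (q(B) = (B + √(B + 3))*(B - 17) - 1*90 = (B + √(3 + B))*(-17 + B) - 90 = (-17 + B)*(B + √(3 + B)) - 90 = -90 + (-17 + B)*(B + √(3 + B)))
-12234/q(-158) + 30560/15442 = -12234/(-90 + (-158)² - 17*(-158) - 17*√(3 - 158) - 158*√(3 - 158)) + 30560/15442 = -12234/(-90 + 24964 + 2686 - 17*I*√155 - 158*I*√155) + 30560*(1/15442) = -12234/(-90 + 24964 + 2686 - 17*I*√155 - 158*I*√155) + 15280/7721 = -12234/(27560 - 175*I*√155) + 15280/7721 = 15280/7721 - 12234/(27560 - 175*I*√155)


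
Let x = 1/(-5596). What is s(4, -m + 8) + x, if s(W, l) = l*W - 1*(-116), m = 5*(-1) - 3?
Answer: 1007279/5596 ≈ 180.00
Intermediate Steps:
m = -8 (m = -5 - 3 = -8)
s(W, l) = 116 + W*l (s(W, l) = W*l + 116 = 116 + W*l)
x = -1/5596 ≈ -0.00017870
s(4, -m + 8) + x = (116 + 4*(-1*(-8) + 8)) - 1/5596 = (116 + 4*(8 + 8)) - 1/5596 = (116 + 4*16) - 1/5596 = (116 + 64) - 1/5596 = 180 - 1/5596 = 1007279/5596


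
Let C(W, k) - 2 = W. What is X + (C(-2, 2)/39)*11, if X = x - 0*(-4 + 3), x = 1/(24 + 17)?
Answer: 1/41 ≈ 0.024390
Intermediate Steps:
C(W, k) = 2 + W
x = 1/41 ≈ 0.024390
X = 1/41 (X = 1/41 - 0*(-4 + 3) = 1/41 - 0*(-1) = 1/41 - 1*0 = 1/41 + 0 = 1/41 ≈ 0.024390)
X + (C(-2, 2)/39)*11 = 1/41 + ((2 - 2)/39)*11 = 1/41 + (0*(1/39))*11 = 1/41 + 0*11 = 1/41 + 0 = 1/41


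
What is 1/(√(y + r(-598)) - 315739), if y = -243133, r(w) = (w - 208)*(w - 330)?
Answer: -315739/99690611286 - √504835/99690611286 ≈ -3.1743e-6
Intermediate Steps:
r(w) = (-330 + w)*(-208 + w) (r(w) = (-208 + w)*(-330 + w) = (-330 + w)*(-208 + w))
1/(√(y + r(-598)) - 315739) = 1/(√(-243133 + (68640 + (-598)² - 538*(-598))) - 315739) = 1/(√(-243133 + (68640 + 357604 + 321724)) - 315739) = 1/(√(-243133 + 747968) - 315739) = 1/(√504835 - 315739) = 1/(-315739 + √504835)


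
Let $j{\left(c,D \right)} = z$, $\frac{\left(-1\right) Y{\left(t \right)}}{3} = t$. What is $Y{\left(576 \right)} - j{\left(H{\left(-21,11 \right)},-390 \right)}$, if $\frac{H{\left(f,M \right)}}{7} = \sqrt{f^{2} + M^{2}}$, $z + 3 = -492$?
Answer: $-1233$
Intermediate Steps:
$z = -495$ ($z = -3 - 492 = -495$)
$Y{\left(t \right)} = - 3 t$
$H{\left(f,M \right)} = 7 \sqrt{M^{2} + f^{2}}$ ($H{\left(f,M \right)} = 7 \sqrt{f^{2} + M^{2}} = 7 \sqrt{M^{2} + f^{2}}$)
$j{\left(c,D \right)} = -495$
$Y{\left(576 \right)} - j{\left(H{\left(-21,11 \right)},-390 \right)} = \left(-3\right) 576 - -495 = -1728 + 495 = -1233$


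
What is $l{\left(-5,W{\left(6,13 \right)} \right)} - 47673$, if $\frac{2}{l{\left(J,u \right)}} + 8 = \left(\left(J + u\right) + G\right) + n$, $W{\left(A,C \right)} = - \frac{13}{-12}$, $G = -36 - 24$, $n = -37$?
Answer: $- \frac{62308635}{1307} \approx -47673.0$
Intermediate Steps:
$G = -60$
$W{\left(A,C \right)} = \frac{13}{12}$ ($W{\left(A,C \right)} = \left(-13\right) \left(- \frac{1}{12}\right) = \frac{13}{12}$)
$l{\left(J,u \right)} = \frac{2}{-105 + J + u}$ ($l{\left(J,u \right)} = \frac{2}{-8 - \left(97 - J - u\right)} = \frac{2}{-8 + \left(-97 + J + u\right)} = \frac{2}{-105 + J + u}$)
$l{\left(-5,W{\left(6,13 \right)} \right)} - 47673 = \frac{2}{-105 - 5 + \frac{13}{12}} - 47673 = \frac{2}{- \frac{1307}{12}} - 47673 = 2 \left(- \frac{12}{1307}\right) - 47673 = - \frac{24}{1307} - 47673 = - \frac{62308635}{1307}$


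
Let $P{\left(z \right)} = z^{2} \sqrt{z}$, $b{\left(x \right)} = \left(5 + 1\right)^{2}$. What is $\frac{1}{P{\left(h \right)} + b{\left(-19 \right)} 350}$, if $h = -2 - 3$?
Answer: $\frac{504}{6350525} - \frac{i \sqrt{5}}{6350525} \approx 7.9363 \cdot 10^{-5} - 3.5211 \cdot 10^{-7} i$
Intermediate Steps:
$b{\left(x \right)} = 36$ ($b{\left(x \right)} = 6^{2} = 36$)
$h = -5$
$P{\left(z \right)} = z^{\frac{5}{2}}$
$\frac{1}{P{\left(h \right)} + b{\left(-19 \right)} 350} = \frac{1}{\left(-5\right)^{\frac{5}{2}} + 36 \cdot 350} = \frac{1}{25 i \sqrt{5} + 12600} = \frac{1}{12600 + 25 i \sqrt{5}}$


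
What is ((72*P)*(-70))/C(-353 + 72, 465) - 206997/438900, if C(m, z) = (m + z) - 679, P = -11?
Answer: -2350657/20900 ≈ -112.47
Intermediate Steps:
C(m, z) = -679 + m + z
((72*P)*(-70))/C(-353 + 72, 465) - 206997/438900 = ((72*(-11))*(-70))/(-679 + (-353 + 72) + 465) - 206997/438900 = (-792*(-70))/(-679 - 281 + 465) - 206997*1/438900 = 55440/(-495) - 9857/20900 = 55440*(-1/495) - 9857/20900 = -112 - 9857/20900 = -2350657/20900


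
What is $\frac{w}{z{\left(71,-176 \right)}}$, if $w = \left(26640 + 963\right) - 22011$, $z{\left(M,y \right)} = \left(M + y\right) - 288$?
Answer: $- \frac{1864}{131} \approx -14.229$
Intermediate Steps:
$z{\left(M,y \right)} = -288 + M + y$
$w = 5592$ ($w = 27603 - 22011 = 5592$)
$\frac{w}{z{\left(71,-176 \right)}} = \frac{5592}{-288 + 71 - 176} = \frac{5592}{-393} = 5592 \left(- \frac{1}{393}\right) = - \frac{1864}{131}$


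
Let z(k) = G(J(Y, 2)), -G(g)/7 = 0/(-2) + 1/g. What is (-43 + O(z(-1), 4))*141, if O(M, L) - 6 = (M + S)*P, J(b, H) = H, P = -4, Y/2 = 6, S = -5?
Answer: -423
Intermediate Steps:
Y = 12 (Y = 2*6 = 12)
G(g) = -7/g (G(g) = -7*(0/(-2) + 1/g) = -7*(0*(-½) + 1/g) = -7*(0 + 1/g) = -7/g)
z(k) = -7/2
O(M, L) = 26 - 4*M (O(M, L) = 6 + (M - 5)*(-4) = 6 + (-5 + M)*(-4) = 6 + (20 - 4*M) = 26 - 4*M)
(-43 + O(z(-1), 4))*141 = (-43 + (26 - 4*(-7/2)))*141 = (-43 + (26 + 14))*141 = (-43 + 40)*141 = -3*141 = -423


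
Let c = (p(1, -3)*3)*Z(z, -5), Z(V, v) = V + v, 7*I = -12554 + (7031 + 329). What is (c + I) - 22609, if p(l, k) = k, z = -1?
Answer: -23297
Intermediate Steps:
I = -742 (I = (-12554 + (7031 + 329))/7 = (-12554 + 7360)/7 = (⅐)*(-5194) = -742)
c = 54 (c = (-3*3)*(-1 - 5) = -9*(-6) = 54)
(c + I) - 22609 = (54 - 742) - 22609 = -688 - 22609 = -23297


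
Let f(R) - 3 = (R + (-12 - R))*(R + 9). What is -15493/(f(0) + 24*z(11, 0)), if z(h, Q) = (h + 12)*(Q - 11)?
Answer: 15493/6177 ≈ 2.5082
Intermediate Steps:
f(R) = -105 - 12*R (f(R) = 3 + (R + (-12 - R))*(R + 9) = 3 - 12*(9 + R) = 3 + (-108 - 12*R) = -105 - 12*R)
z(h, Q) = (-11 + Q)*(12 + h) (z(h, Q) = (12 + h)*(-11 + Q) = (-11 + Q)*(12 + h))
-15493/(f(0) + 24*z(11, 0)) = -15493/((-105 - 12*0) + 24*(-132 - 11*11 + 12*0 + 0*11)) = -15493/((-105 + 0) + 24*(-132 - 121 + 0 + 0)) = -15493/(-105 + 24*(-253)) = -15493/(-105 - 6072) = -15493/(-6177) = -15493*(-1/6177) = 15493/6177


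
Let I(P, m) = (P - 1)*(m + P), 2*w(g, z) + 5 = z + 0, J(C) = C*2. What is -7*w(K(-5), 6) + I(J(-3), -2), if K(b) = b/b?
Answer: 105/2 ≈ 52.500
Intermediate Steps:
J(C) = 2*C
K(b) = 1
w(g, z) = -5/2 + z/2 (w(g, z) = -5/2 + (z + 0)/2 = -5/2 + z/2)
I(P, m) = (-1 + P)*(P + m)
-7*w(K(-5), 6) + I(J(-3), -2) = -7*(-5/2 + (½)*6) + ((2*(-3))² - 2*(-3) - 1*(-2) + (2*(-3))*(-2)) = -7*(-5/2 + 3) + ((-6)² - 1*(-6) + 2 - 6*(-2)) = -7*½ + (36 + 6 + 2 + 12) = -7/2 + 56 = 105/2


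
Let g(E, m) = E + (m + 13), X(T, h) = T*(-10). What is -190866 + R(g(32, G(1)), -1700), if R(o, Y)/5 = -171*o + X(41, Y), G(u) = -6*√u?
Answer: -226261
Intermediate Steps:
X(T, h) = -10*T
g(E, m) = 13 + E + m (g(E, m) = E + (13 + m) = 13 + E + m)
R(o, Y) = -2050 - 855*o (R(o, Y) = 5*(-171*o - 10*41) = 5*(-171*o - 410) = 5*(-410 - 171*o) = -2050 - 855*o)
-190866 + R(g(32, G(1)), -1700) = -190866 + (-2050 - 855*(13 + 32 - 6*√1)) = -190866 + (-2050 - 855*(13 + 32 - 6*1)) = -190866 + (-2050 - 855*(13 + 32 - 6)) = -190866 + (-2050 - 855*39) = -190866 + (-2050 - 33345) = -190866 - 35395 = -226261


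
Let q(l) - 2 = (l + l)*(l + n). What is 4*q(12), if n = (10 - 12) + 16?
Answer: 2504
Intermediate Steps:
n = 14 (n = -2 + 16 = 14)
q(l) = 2 + 2*l*(14 + l) (q(l) = 2 + (l + l)*(l + 14) = 2 + (2*l)*(14 + l) = 2 + 2*l*(14 + l))
4*q(12) = 4*(2 + 2*12² + 28*12) = 4*(2 + 2*144 + 336) = 4*(2 + 288 + 336) = 4*626 = 2504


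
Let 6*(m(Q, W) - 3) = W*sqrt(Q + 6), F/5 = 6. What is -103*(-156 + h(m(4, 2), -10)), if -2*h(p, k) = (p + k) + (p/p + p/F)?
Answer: 315283/20 + 3193*sqrt(10)/180 ≈ 15820.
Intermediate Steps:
F = 30 (F = 5*6 = 30)
m(Q, W) = 3 + W*sqrt(6 + Q)/6 (m(Q, W) = 3 + (W*sqrt(Q + 6))/6 = 3 + (W*sqrt(6 + Q))/6 = 3 + W*sqrt(6 + Q)/6)
h(p, k) = -1/2 - 31*p/60 - k/2 (h(p, k) = -((p + k) + (p/p + p/30))/2 = -((k + p) + (1 + p*(1/30)))/2 = -((k + p) + (1 + p/30))/2 = -(1 + k + 31*p/30)/2 = -1/2 - 31*p/60 - k/2)
-103*(-156 + h(m(4, 2), -10)) = -103*(-156 + (-1/2 - 31*(3 + (1/6)*2*sqrt(6 + 4))/60 - 1/2*(-10))) = -103*(-156 + (-1/2 - 31*(3 + (1/6)*2*sqrt(10))/60 + 5)) = -103*(-156 + (-1/2 - 31*(3 + sqrt(10)/3)/60 + 5)) = -103*(-156 + (-1/2 + (-31/20 - 31*sqrt(10)/180) + 5)) = -103*(-156 + (59/20 - 31*sqrt(10)/180)) = -103*(-3061/20 - 31*sqrt(10)/180) = 315283/20 + 3193*sqrt(10)/180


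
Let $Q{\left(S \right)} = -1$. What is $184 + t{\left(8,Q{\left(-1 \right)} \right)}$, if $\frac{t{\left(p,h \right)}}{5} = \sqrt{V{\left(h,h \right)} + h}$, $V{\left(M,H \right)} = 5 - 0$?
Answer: $194$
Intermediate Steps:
$V{\left(M,H \right)} = 5$ ($V{\left(M,H \right)} = 5 + 0 = 5$)
$t{\left(p,h \right)} = 5 \sqrt{5 + h}$
$184 + t{\left(8,Q{\left(-1 \right)} \right)} = 184 + 5 \sqrt{5 - 1} = 184 + 5 \sqrt{4} = 184 + 5 \cdot 2 = 184 + 10 = 194$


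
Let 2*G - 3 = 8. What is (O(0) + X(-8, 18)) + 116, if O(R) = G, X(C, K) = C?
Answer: 227/2 ≈ 113.50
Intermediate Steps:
G = 11/2 (G = 3/2 + (1/2)*8 = 3/2 + 4 = 11/2 ≈ 5.5000)
O(R) = 11/2
(O(0) + X(-8, 18)) + 116 = (11/2 - 8) + 116 = -5/2 + 116 = 227/2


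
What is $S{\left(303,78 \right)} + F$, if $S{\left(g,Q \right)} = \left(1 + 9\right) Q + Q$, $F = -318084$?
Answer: $-317226$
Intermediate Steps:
$S{\left(g,Q \right)} = 11 Q$ ($S{\left(g,Q \right)} = 10 Q + Q = 11 Q$)
$S{\left(303,78 \right)} + F = 11 \cdot 78 - 318084 = 858 - 318084 = -317226$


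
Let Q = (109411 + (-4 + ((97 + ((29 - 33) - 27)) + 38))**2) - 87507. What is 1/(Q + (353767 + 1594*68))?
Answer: 1/494063 ≈ 2.0240e-6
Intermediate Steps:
Q = 31904 (Q = (109411 + (-4 + ((97 + (-4 - 27)) + 38))**2) - 87507 = (109411 + (-4 + ((97 - 31) + 38))**2) - 87507 = (109411 + (-4 + (66 + 38))**2) - 87507 = (109411 + (-4 + 104)**2) - 87507 = (109411 + 100**2) - 87507 = (109411 + 10000) - 87507 = 119411 - 87507 = 31904)
1/(Q + (353767 + 1594*68)) = 1/(31904 + (353767 + 1594*68)) = 1/(31904 + (353767 + 108392)) = 1/(31904 + 462159) = 1/494063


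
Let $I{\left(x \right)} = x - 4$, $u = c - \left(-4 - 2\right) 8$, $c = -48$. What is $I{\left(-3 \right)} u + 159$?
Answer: $159$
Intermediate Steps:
$u = 0$ ($u = -48 - \left(-4 - 2\right) 8 = -48 - \left(-6\right) 8 = -48 - -48 = -48 + 48 = 0$)
$I{\left(x \right)} = -4 + x$ ($I{\left(x \right)} = x - 4 = -4 + x$)
$I{\left(-3 \right)} u + 159 = \left(-4 - 3\right) 0 + 159 = \left(-7\right) 0 + 159 = 0 + 159 = 159$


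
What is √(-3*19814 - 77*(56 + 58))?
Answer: 6*I*√1895 ≈ 261.19*I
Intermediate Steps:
√(-3*19814 - 77*(56 + 58)) = √(-59442 - 77*114) = √(-59442 - 8778) = √(-68220) = 6*I*√1895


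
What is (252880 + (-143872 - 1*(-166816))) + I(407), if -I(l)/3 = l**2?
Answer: -221123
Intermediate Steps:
I(l) = -3*l**2
(252880 + (-143872 - 1*(-166816))) + I(407) = (252880 + (-143872 - 1*(-166816))) - 3*407**2 = (252880 + (-143872 + 166816)) - 3*165649 = (252880 + 22944) - 496947 = 275824 - 496947 = -221123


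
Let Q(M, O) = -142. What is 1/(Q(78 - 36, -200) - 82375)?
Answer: -1/82517 ≈ -1.2119e-5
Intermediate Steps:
1/(Q(78 - 36, -200) - 82375) = 1/(-142 - 82375) = 1/(-82517) = -1/82517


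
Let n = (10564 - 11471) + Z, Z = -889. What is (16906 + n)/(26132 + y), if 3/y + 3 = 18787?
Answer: 283826240/490863491 ≈ 0.57822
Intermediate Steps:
y = 3/18784 (y = 3/(-3 + 18787) = 3/18784 ≈ 0.00015971)
n = -1796 (n = (10564 - 11471) - 889 = -907 - 889 = -1796)
(16906 + n)/(26132 + y) = (16906 - 1796)/(26132 + 3/18784) = 15110/(490863491/18784) = 15110*(18784/490863491) = 283826240/490863491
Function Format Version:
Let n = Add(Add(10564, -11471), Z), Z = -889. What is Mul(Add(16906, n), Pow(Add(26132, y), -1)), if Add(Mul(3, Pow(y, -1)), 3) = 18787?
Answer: Rational(283826240, 490863491) ≈ 0.57822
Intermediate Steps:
y = Rational(3, 18784) (y = Mul(3, Pow(Add(-3, 18787), -1)) = Mul(3, Pow(18784, -1)) = Mul(3, Rational(1, 18784)) = Rational(3, 18784) ≈ 0.00015971)
n = -1796 (n = Add(Add(10564, -11471), -889) = Add(-907, -889) = -1796)
Mul(Add(16906, n), Pow(Add(26132, y), -1)) = Mul(Add(16906, -1796), Pow(Add(26132, Rational(3, 18784)), -1)) = Mul(15110, Pow(Rational(490863491, 18784), -1)) = Mul(15110, Rational(18784, 490863491)) = Rational(283826240, 490863491)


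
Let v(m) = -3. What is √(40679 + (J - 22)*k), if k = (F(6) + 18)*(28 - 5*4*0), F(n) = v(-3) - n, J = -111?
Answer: √7163 ≈ 84.635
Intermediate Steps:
F(n) = -3 - n
k = 252 (k = ((-3 - 1*6) + 18)*(28 - 5*4*0) = ((-3 - 6) + 18)*(28 - 20*0) = (-9 + 18)*(28 + 0) = 9*28 = 252)
√(40679 + (J - 22)*k) = √(40679 + (-111 - 22)*252) = √(40679 - 133*252) = √(40679 - 33516) = √7163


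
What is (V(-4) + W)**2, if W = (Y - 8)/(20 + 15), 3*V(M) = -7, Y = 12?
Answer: 54289/11025 ≈ 4.9242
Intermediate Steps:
V(M) = -7/3 (V(M) = (1/3)*(-7) = -7/3)
W = 4/35 (W = (12 - 8)/(20 + 15) = 4/35 ≈ 0.11429)
(V(-4) + W)**2 = (-7/3 + 4/35)**2 = (-233/105)**2 = 54289/11025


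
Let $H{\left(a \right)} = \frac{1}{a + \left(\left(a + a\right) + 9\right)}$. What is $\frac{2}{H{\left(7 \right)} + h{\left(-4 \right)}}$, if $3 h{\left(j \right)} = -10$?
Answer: $- \frac{20}{33} \approx -0.60606$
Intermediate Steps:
$h{\left(j \right)} = - \frac{10}{3}$ ($h{\left(j \right)} = \frac{1}{3} \left(-10\right) = - \frac{10}{3}$)
$H{\left(a \right)} = \frac{1}{9 + 3 a}$ ($H{\left(a \right)} = \frac{1}{a + \left(2 a + 9\right)} = \frac{1}{a + \left(9 + 2 a\right)} = \frac{1}{9 + 3 a}$)
$\frac{2}{H{\left(7 \right)} + h{\left(-4 \right)}} = \frac{2}{\frac{1}{3 \left(3 + 7\right)} - \frac{10}{3}} = \frac{2}{\frac{1}{3 \cdot 10} - \frac{10}{3}} = \frac{2}{\frac{1}{3} \cdot \frac{1}{10} - \frac{10}{3}} = \frac{2}{\frac{1}{30} - \frac{10}{3}} = \frac{2}{- \frac{33}{10}} = 2 \left(- \frac{10}{33}\right) = - \frac{20}{33}$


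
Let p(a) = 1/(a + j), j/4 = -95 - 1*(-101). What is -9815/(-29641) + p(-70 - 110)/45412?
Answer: 69532100039/209984906352 ≈ 0.33113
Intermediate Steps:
j = 24 (j = 4*(-95 - 1*(-101)) = 4*(-95 + 101) = 4*6 = 24)
p(a) = 1/(24 + a) (p(a) = 1/(a + 24) = 1/(24 + a))
-9815/(-29641) + p(-70 - 110)/45412 = -9815/(-29641) + 1/((24 + (-70 - 110))*45412) = -9815*(-1/29641) + (1/45412)/(24 - 180) = 9815/29641 + (1/45412)/(-156) = 9815/29641 - 1/156*1/45412 = 9815/29641 - 1/7084272 = 69532100039/209984906352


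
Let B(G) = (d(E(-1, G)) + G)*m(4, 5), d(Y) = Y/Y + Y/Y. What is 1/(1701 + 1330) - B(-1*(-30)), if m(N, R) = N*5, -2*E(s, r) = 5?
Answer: -1939839/3031 ≈ -640.00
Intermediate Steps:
E(s, r) = -5/2 (E(s, r) = -1/2*5 = -5/2)
m(N, R) = 5*N
d(Y) = 2 (d(Y) = 1 + 1 = 2)
B(G) = 40 + 20*G (B(G) = (2 + G)*(5*4) = (2 + G)*20 = 40 + 20*G)
1/(1701 + 1330) - B(-1*(-30)) = 1/(1701 + 1330) - (40 + 20*(-1*(-30))) = 1/3031 - (40 + 20*30) = 1/3031 - (40 + 600) = 1/3031 - 1*640 = 1/3031 - 640 = -1939839/3031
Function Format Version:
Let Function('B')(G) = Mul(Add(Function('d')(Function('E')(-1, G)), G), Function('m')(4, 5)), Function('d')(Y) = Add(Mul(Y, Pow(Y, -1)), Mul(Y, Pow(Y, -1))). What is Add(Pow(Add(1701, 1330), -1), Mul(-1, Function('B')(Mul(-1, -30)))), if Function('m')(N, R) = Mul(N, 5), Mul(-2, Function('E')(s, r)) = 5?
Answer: Rational(-1939839, 3031) ≈ -640.00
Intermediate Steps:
Function('E')(s, r) = Rational(-5, 2) (Function('E')(s, r) = Mul(Rational(-1, 2), 5) = Rational(-5, 2))
Function('m')(N, R) = Mul(5, N)
Function('d')(Y) = 2 (Function('d')(Y) = Add(1, 1) = 2)
Function('B')(G) = Add(40, Mul(20, G)) (Function('B')(G) = Mul(Add(2, G), Mul(5, 4)) = Mul(Add(2, G), 20) = Add(40, Mul(20, G)))
Add(Pow(Add(1701, 1330), -1), Mul(-1, Function('B')(Mul(-1, -30)))) = Add(Pow(Add(1701, 1330), -1), Mul(-1, Add(40, Mul(20, Mul(-1, -30))))) = Add(Pow(3031, -1), Mul(-1, Add(40, Mul(20, 30)))) = Add(Rational(1, 3031), Mul(-1, Add(40, 600))) = Add(Rational(1, 3031), Mul(-1, 640)) = Add(Rational(1, 3031), -640) = Rational(-1939839, 3031)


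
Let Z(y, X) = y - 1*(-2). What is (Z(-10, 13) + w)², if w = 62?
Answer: 2916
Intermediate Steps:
Z(y, X) = 2 + y (Z(y, X) = y + 2 = 2 + y)
(Z(-10, 13) + w)² = ((2 - 10) + 62)² = (-8 + 62)² = 54² = 2916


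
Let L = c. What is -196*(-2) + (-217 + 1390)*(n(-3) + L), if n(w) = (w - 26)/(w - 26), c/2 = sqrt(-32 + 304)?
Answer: 1565 + 9384*sqrt(17) ≈ 40256.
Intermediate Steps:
c = 8*sqrt(17) (c = 2*sqrt(-32 + 304) = 2*sqrt(272) = 2*(4*sqrt(17)) = 8*sqrt(17) ≈ 32.985)
L = 8*sqrt(17) ≈ 32.985
n(w) = 1 (n(w) = (-26 + w)/(-26 + w) = 1)
-196*(-2) + (-217 + 1390)*(n(-3) + L) = -196*(-2) + (-217 + 1390)*(1 + 8*sqrt(17)) = 392 + 1173*(1 + 8*sqrt(17)) = 392 + (1173 + 9384*sqrt(17)) = 1565 + 9384*sqrt(17)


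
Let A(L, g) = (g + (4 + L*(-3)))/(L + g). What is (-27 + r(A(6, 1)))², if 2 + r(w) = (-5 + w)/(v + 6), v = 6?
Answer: 42849/49 ≈ 874.47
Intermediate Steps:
A(L, g) = (4 + g - 3*L)/(L + g) (A(L, g) = (g + (4 - 3*L))/(L + g) = (4 + g - 3*L)/(L + g))
r(w) = -29/12 + w/12 (r(w) = -2 + (-5 + w)/(6 + 6) = -2 + (-5 + w)/12 = -2 + (-5 + w)*(1/12) = -2 + (-5/12 + w/12) = -29/12 + w/12)
(-27 + r(A(6, 1)))² = (-27 + (-29/12 + ((4 + 1 - 3*6)/(6 + 1))/12))² = (-27 + (-29/12 + ((4 + 1 - 18)/7)/12))² = (-27 + (-29/12 + ((⅐)*(-13))/12))² = (-27 + (-29/12 + (1/12)*(-13/7)))² = (-27 + (-29/12 - 13/84))² = (-27 - 18/7)² = (-207/7)² = 42849/49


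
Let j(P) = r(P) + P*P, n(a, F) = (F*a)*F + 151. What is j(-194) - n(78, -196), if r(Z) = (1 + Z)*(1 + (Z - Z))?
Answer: -2959156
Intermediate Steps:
r(Z) = 1 + Z (r(Z) = (1 + Z)*(1 + 0) = (1 + Z)*1 = 1 + Z)
n(a, F) = 151 + a*F**2 (n(a, F) = a*F**2 + 151 = 151 + a*F**2)
j(P) = 1 + P + P**2 (j(P) = (1 + P) + P*P = (1 + P) + P**2 = 1 + P + P**2)
j(-194) - n(78, -196) = (1 - 194 + (-194)**2) - (151 + 78*(-196)**2) = (1 - 194 + 37636) - (151 + 78*38416) = 37443 - (151 + 2996448) = 37443 - 1*2996599 = 37443 - 2996599 = -2959156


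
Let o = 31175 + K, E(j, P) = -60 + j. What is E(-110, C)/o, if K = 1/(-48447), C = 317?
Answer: -4117995/755167612 ≈ -0.0054531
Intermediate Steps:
K = -1/48447 ≈ -2.0641e-5
o = 1510335224/48447 (o = 31175 - 1/48447 = 1510335224/48447 ≈ 31175.)
E(-110, C)/o = (-60 - 110)/(1510335224/48447) = -170*48447/1510335224 = -4117995/755167612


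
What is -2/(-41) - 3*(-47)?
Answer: 5783/41 ≈ 141.05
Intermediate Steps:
-2/(-41) - 3*(-47) = -2*(-1/41) + 141 = 2/41 + 141 = 5783/41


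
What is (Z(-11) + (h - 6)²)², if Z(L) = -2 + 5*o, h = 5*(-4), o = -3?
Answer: 434281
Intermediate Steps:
h = -20
Z(L) = -17 (Z(L) = -2 + 5*(-3) = -2 - 15 = -17)
(Z(-11) + (h - 6)²)² = (-17 + (-20 - 6)²)² = (-17 + (-26)²)² = (-17 + 676)² = 659² = 434281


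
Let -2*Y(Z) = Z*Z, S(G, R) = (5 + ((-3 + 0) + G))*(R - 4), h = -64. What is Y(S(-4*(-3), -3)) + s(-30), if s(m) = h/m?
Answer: -71998/15 ≈ -4799.9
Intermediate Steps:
s(m) = -64/m
S(G, R) = (-4 + R)*(2 + G) (S(G, R) = (5 + (-3 + G))*(-4 + R) = (2 + G)*(-4 + R) = (-4 + R)*(2 + G))
Y(Z) = -Z²/2 (Y(Z) = -Z*Z/2 = -Z²/2)
Y(S(-4*(-3), -3)) + s(-30) = -(-8 - (-16)*(-3) + 2*(-3) - 4*(-3)*(-3))²/2 - 64/(-30) = -(-8 - 4*12 - 6 + 12*(-3))²/2 - 64*(-1/30) = -(-8 - 48 - 6 - 36)²/2 + 32/15 = -½*(-98)² + 32/15 = -½*9604 + 32/15 = -4802 + 32/15 = -71998/15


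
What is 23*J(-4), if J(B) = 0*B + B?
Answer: -92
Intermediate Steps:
J(B) = B (J(B) = 0 + B = B)
23*J(-4) = 23*(-4) = -92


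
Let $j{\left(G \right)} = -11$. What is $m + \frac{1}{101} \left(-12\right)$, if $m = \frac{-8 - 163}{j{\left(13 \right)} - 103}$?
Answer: $\frac{279}{202} \approx 1.3812$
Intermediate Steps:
$m = \frac{3}{2}$ ($m = \frac{-8 - 163}{-11 - 103} = - \frac{171}{-114} = \left(-171\right) \left(- \frac{1}{114}\right) = \frac{3}{2} \approx 1.5$)
$m + \frac{1}{101} \left(-12\right) = \frac{3}{2} + \frac{1}{101} \left(-12\right) = \frac{3}{2} - \frac{12}{101} = \frac{279}{202}$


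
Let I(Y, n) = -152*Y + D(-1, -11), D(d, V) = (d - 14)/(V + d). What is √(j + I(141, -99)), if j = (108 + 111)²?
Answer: √106121/2 ≈ 162.88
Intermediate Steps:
D(d, V) = (-14 + d)/(V + d)
I(Y, n) = 5/4 - 152*Y (I(Y, n) = -152*Y + (-14 - 1)/(-11 - 1) = -152*Y - 15/(-12) = -152*Y - 1/12*(-15) = -152*Y + 5/4 = 5/4 - 152*Y)
j = 47961 (j = 219² = 47961)
√(j + I(141, -99)) = √(47961 + (5/4 - 152*141)) = √(47961 + (5/4 - 21432)) = √(47961 - 85723/4) = √(106121/4) = √106121/2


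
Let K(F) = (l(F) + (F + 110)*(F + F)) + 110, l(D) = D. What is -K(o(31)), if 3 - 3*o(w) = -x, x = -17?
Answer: 7900/9 ≈ 877.78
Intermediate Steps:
o(w) = -14/3 (o(w) = 1 - (-1)*(-17)/3 = 1 - 1/3*17 = 1 - 17/3 = -14/3)
K(F) = 110 + F + 2*F*(110 + F) (K(F) = (F + (F + 110)*(F + F)) + 110 = (F + (110 + F)*(2*F)) + 110 = (F + 2*F*(110 + F)) + 110 = 110 + F + 2*F*(110 + F))
-K(o(31)) = -(110 + 2*(-14/3)**2 + 221*(-14/3)) = -(110 + 2*(196/9) - 3094/3) = -(110 + 392/9 - 3094/3) = -1*(-7900/9) = 7900/9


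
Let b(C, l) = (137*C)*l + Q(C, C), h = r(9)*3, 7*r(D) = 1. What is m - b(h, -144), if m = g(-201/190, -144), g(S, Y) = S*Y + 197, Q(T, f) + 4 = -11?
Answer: 5864764/665 ≈ 8819.2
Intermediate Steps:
r(D) = 1/7 (r(D) = (1/7)*1 = 1/7)
Q(T, f) = -15 (Q(T, f) = -4 - 11 = -15)
h = 3/7 (h = (1/7)*3 = 3/7 ≈ 0.42857)
b(C, l) = -15 + 137*C*l (b(C, l) = (137*C)*l - 15 = 137*C*l - 15 = -15 + 137*C*l)
g(S, Y) = 197 + S*Y
m = 33187/95 (m = 197 - 201/190*(-144) = 197 + 14472/95 = 33187/95 ≈ 349.34)
m - b(h, -144) = 33187/95 - (-15 + 137*(3/7)*(-144)) = 33187/95 - (-15 - 59184/7) = 33187/95 - 1*(-59289/7) = 33187/95 + 59289/7 = 5864764/665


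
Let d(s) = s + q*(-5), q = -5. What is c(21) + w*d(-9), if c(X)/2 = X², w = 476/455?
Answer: 58418/65 ≈ 898.74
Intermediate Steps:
w = 68/65 (w = 476*(1/455) = 68/65 ≈ 1.0462)
d(s) = 25 + s (d(s) = s - 5*(-5) = s + 25 = 25 + s)
c(X) = 2*X²
c(21) + w*d(-9) = 2*21² + 68*(25 - 9)/65 = 2*441 + (68/65)*16 = 882 + 1088/65 = 58418/65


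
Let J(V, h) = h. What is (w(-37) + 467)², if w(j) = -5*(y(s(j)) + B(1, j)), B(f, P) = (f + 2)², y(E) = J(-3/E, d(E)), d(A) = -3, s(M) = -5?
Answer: 190969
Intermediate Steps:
y(E) = -3
B(f, P) = (2 + f)²
w(j) = -30 (w(j) = -5*(-3 + (2 + 1)²) = -5*(-3 + 3²) = -5*(-3 + 9) = -5*6 = -30)
(w(-37) + 467)² = (-30 + 467)² = 437² = 190969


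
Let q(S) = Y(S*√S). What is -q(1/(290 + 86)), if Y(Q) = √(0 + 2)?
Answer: -√2 ≈ -1.4142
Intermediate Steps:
Y(Q) = √2
q(S) = √2
-q(1/(290 + 86)) = -√2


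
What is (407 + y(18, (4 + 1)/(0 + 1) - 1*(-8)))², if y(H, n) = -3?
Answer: 163216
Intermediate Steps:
(407 + y(18, (4 + 1)/(0 + 1) - 1*(-8)))² = (407 - 3)² = 404² = 163216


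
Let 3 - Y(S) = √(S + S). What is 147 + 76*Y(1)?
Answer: 375 - 76*√2 ≈ 267.52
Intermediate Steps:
Y(S) = 3 - √2*√S (Y(S) = 3 - √(S + S) = 3 - √(2*S) = 3 - √2*√S)
147 + 76*Y(1) = 147 + 76*(3 - √2*√1) = 147 + 76*(3 - 1*√2*1) = 147 + 76*(3 - √2) = 147 + (228 - 76*√2) = 375 - 76*√2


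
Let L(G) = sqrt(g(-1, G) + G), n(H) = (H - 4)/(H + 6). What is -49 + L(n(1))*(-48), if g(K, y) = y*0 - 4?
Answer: -49 - 48*I*sqrt(217)/7 ≈ -49.0 - 101.01*I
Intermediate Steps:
g(K, y) = -4 (g(K, y) = 0 - 4 = -4)
n(H) = (-4 + H)/(6 + H)
L(G) = sqrt(-4 + G)
-49 + L(n(1))*(-48) = -49 + sqrt(-4 + (-4 + 1)/(6 + 1))*(-48) = -49 + sqrt(-4 - 3/7)*(-48) = -49 + sqrt(-31/7)*(-48) = -49 + (I*sqrt(217)/7)*(-48) = -49 - 48*I*sqrt(217)/7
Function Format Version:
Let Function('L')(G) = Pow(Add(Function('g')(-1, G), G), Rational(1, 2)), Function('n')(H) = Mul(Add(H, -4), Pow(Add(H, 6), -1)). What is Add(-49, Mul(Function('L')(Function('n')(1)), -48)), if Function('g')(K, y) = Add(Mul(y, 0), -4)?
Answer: Add(-49, Mul(Rational(-48, 7), I, Pow(217, Rational(1, 2)))) ≈ Add(-49.000, Mul(-101.01, I))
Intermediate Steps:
Function('g')(K, y) = -4 (Function('g')(K, y) = Add(0, -4) = -4)
Function('n')(H) = Mul(Pow(Add(6, H), -1), Add(-4, H)) (Function('n')(H) = Mul(Add(-4, H), Pow(Add(6, H), -1)) = Mul(Pow(Add(6, H), -1), Add(-4, H)))
Function('L')(G) = Pow(Add(-4, G), Rational(1, 2))
Add(-49, Mul(Function('L')(Function('n')(1)), -48)) = Add(-49, Mul(Pow(Add(-4, Mul(Pow(Add(6, 1), -1), Add(-4, 1))), Rational(1, 2)), -48)) = Add(-49, Mul(Pow(Add(-4, Mul(Pow(7, -1), -3)), Rational(1, 2)), -48)) = Add(-49, Mul(Pow(Add(-4, Mul(Rational(1, 7), -3)), Rational(1, 2)), -48)) = Add(-49, Mul(Pow(Add(-4, Rational(-3, 7)), Rational(1, 2)), -48)) = Add(-49, Mul(Pow(Rational(-31, 7), Rational(1, 2)), -48)) = Add(-49, Mul(Mul(Rational(1, 7), I, Pow(217, Rational(1, 2))), -48)) = Add(-49, Mul(Rational(-48, 7), I, Pow(217, Rational(1, 2))))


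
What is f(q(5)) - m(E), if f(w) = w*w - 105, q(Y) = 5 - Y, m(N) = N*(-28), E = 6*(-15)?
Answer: -2625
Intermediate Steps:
E = -90
m(N) = -28*N
f(w) = -105 + w**2 (f(w) = w**2 - 105 = -105 + w**2)
f(q(5)) - m(E) = (-105 + (5 - 1*5)**2) - (-28)*(-90) = (-105 + (5 - 5)**2) - 1*2520 = (-105 + 0**2) - 2520 = (-105 + 0) - 2520 = -105 - 2520 = -2625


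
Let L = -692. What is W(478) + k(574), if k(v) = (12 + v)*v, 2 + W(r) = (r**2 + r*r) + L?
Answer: 792638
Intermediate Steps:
W(r) = -694 + 2*r**2 (W(r) = -2 + ((r**2 + r*r) - 692) = -2 + ((r**2 + r**2) - 692) = -2 + (2*r**2 - 692) = -2 + (-692 + 2*r**2) = -694 + 2*r**2)
k(v) = v*(12 + v)
W(478) + k(574) = (-694 + 2*478**2) + 574*(12 + 574) = (-694 + 2*228484) + 574*586 = (-694 + 456968) + 336364 = 456274 + 336364 = 792638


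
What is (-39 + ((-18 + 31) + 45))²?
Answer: 361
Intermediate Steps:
(-39 + ((-18 + 31) + 45))² = (-39 + (13 + 45))² = (-39 + 58)² = 19² = 361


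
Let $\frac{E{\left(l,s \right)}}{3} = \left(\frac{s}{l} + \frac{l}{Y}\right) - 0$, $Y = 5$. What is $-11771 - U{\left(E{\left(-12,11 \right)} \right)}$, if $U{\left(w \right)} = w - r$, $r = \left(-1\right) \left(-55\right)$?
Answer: $- \frac{234121}{20} \approx -11706.0$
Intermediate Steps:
$r = 55$
$E{\left(l,s \right)} = \frac{3 l}{5} + \frac{3 s}{l}$ ($E{\left(l,s \right)} = 3 \left(\left(\frac{s}{l} + \frac{l}{5}\right) - 0\right) = 3 \left(\left(\frac{s}{l} + l \frac{1}{5}\right) + 0\right) = 3 \left(\left(\frac{s}{l} + \frac{l}{5}\right) + 0\right) = 3 \left(\left(\frac{l}{5} + \frac{s}{l}\right) + 0\right) = 3 \left(\frac{l}{5} + \frac{s}{l}\right) = \frac{3 l}{5} + \frac{3 s}{l}$)
$U{\left(w \right)} = -55 + w$ ($U{\left(w \right)} = w - 55 = -55 + w$)
$-11771 - U{\left(E{\left(-12,11 \right)} \right)} = -11771 - \left(-55 + \left(\frac{3}{5} \left(-12\right) + 3 \cdot 11 \frac{1}{-12}\right)\right) = -11771 - \left(-55 - \left(\frac{36}{5} - - \frac{11}{4}\right)\right) = -11771 - \left(-55 - \frac{199}{20}\right) = -11771 - - \frac{1299}{20} = -11771 + \frac{1299}{20} = - \frac{234121}{20}$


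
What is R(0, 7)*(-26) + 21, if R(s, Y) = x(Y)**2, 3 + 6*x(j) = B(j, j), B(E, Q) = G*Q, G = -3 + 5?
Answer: -1195/18 ≈ -66.389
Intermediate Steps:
G = 2
B(E, Q) = 2*Q
x(j) = -1/2 + j/3 (x(j) = -1/2 + (2*j)/6 = -1/2 + j/3)
R(s, Y) = (-1/2 + Y/3)**2
R(0, 7)*(-26) + 21 = ((-3 + 2*7)**2/36)*(-26) + 21 = ((-3 + 14)**2/36)*(-26) + 21 = ((1/36)*11**2)*(-26) + 21 = ((1/36)*121)*(-26) + 21 = (121/36)*(-26) + 21 = -1573/18 + 21 = -1195/18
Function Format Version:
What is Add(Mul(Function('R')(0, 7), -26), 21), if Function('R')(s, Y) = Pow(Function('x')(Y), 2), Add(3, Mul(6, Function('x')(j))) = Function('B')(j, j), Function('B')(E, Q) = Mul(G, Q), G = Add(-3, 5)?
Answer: Rational(-1195, 18) ≈ -66.389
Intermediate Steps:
G = 2
Function('B')(E, Q) = Mul(2, Q)
Function('x')(j) = Add(Rational(-1, 2), Mul(Rational(1, 3), j)) (Function('x')(j) = Add(Rational(-1, 2), Mul(Rational(1, 6), Mul(2, j))) = Add(Rational(-1, 2), Mul(Rational(1, 3), j)))
Function('R')(s, Y) = Pow(Add(Rational(-1, 2), Mul(Rational(1, 3), Y)), 2)
Add(Mul(Function('R')(0, 7), -26), 21) = Add(Mul(Mul(Rational(1, 36), Pow(Add(-3, Mul(2, 7)), 2)), -26), 21) = Add(Mul(Mul(Rational(1, 36), Pow(Add(-3, 14), 2)), -26), 21) = Add(Mul(Mul(Rational(1, 36), Pow(11, 2)), -26), 21) = Add(Mul(Mul(Rational(1, 36), 121), -26), 21) = Add(Mul(Rational(121, 36), -26), 21) = Add(Rational(-1573, 18), 21) = Rational(-1195, 18)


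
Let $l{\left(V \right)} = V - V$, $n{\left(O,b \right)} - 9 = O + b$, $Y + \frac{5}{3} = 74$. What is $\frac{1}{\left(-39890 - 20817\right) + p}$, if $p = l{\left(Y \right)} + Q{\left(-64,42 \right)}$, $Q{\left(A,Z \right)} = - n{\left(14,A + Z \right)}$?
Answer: $- \frac{1}{60708} \approx -1.6472 \cdot 10^{-5}$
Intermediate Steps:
$Y = \frac{217}{3}$ ($Y = - \frac{5}{3} + 74 = \frac{217}{3} \approx 72.333$)
$n{\left(O,b \right)} = 9 + O + b$ ($n{\left(O,b \right)} = 9 + \left(O + b\right) = 9 + O + b$)
$Q{\left(A,Z \right)} = -23 - A - Z$ ($Q{\left(A,Z \right)} = - (9 + 14 + \left(A + Z\right)) = - (23 + A + Z) = -23 - A - Z$)
$l{\left(V \right)} = 0$
$p = -1$ ($p = 0 - 1 = -1$)
$\frac{1}{\left(-39890 - 20817\right) + p} = \frac{1}{\left(-39890 - 20817\right) - 1} = \frac{1}{-60707 - 1} = \frac{1}{-60708} = - \frac{1}{60708}$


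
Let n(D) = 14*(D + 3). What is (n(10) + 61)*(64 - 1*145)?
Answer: -19683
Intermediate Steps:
n(D) = 42 + 14*D (n(D) = 14*(3 + D) = 42 + 14*D)
(n(10) + 61)*(64 - 1*145) = ((42 + 14*10) + 61)*(64 - 1*145) = ((42 + 140) + 61)*(64 - 145) = (182 + 61)*(-81) = 243*(-81) = -19683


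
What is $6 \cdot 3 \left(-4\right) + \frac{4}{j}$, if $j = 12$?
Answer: $- \frac{215}{3} \approx -71.667$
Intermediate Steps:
$6 \cdot 3 \left(-4\right) + \frac{4}{j} = 6 \cdot 3 \left(-4\right) + \frac{4}{12} = 18 \left(-4\right) + 4 \cdot \frac{1}{12} = -72 + \frac{1}{3} = - \frac{215}{3}$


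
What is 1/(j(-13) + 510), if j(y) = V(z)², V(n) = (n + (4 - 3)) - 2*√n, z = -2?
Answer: -I/(-503*I + 4*√2) ≈ 0.0019878 - 2.2355e-5*I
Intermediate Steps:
V(n) = 1 + n - 2*√n (V(n) = (n + 1) - 2*√n = (1 + n) - 2*√n = 1 + n - 2*√n)
j(y) = (-1 - 2*I*√2)² (j(y) = (1 - 2 - 2*I*√2)² = (-1 - 2*I*√2)²)
1/(j(-13) + 510) = 1/((-7 + 4*I*√2) + 510) = 1/(503 + 4*I*√2)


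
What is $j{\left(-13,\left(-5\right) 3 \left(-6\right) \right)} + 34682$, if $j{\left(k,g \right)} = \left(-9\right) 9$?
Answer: $34601$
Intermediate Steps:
$j{\left(k,g \right)} = -81$
$j{\left(-13,\left(-5\right) 3 \left(-6\right) \right)} + 34682 = -81 + 34682 = 34601$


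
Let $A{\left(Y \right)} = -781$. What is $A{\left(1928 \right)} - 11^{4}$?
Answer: $-15422$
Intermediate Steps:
$A{\left(1928 \right)} - 11^{4} = -781 - 11^{4} = -781 - 14641 = -15422$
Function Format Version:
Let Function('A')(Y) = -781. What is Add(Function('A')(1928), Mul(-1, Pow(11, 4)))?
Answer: -15422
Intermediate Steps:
Add(Function('A')(1928), Mul(-1, Pow(11, 4))) = Add(-781, Mul(-1, Pow(11, 4))) = Add(-781, Mul(-1, 14641)) = Add(-781, -14641) = -15422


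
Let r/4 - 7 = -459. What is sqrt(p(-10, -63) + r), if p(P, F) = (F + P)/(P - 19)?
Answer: I*sqrt(1518411)/29 ≈ 42.491*I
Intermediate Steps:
r = -1808 (r = 28 + 4*(-459) = 28 - 1836 = -1808)
p(P, F) = (F + P)/(-19 + P)
sqrt(p(-10, -63) + r) = sqrt((-63 - 10)/(-19 - 10) - 1808) = sqrt(-73/(-29) - 1808) = sqrt(-1/29*(-73) - 1808) = sqrt(73/29 - 1808) = sqrt(-52359/29) = I*sqrt(1518411)/29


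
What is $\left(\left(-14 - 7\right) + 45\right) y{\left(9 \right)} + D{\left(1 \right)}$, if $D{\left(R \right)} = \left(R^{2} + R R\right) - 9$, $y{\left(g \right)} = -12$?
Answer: $-295$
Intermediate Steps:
$D{\left(R \right)} = -9 + 2 R^{2}$ ($D{\left(R \right)} = \left(R^{2} + R^{2}\right) - 9 = 2 R^{2} - 9 = -9 + 2 R^{2}$)
$\left(\left(-14 - 7\right) + 45\right) y{\left(9 \right)} + D{\left(1 \right)} = \left(\left(-14 - 7\right) + 45\right) \left(-12\right) - \left(9 - 2 \cdot 1^{2}\right) = \left(-21 + 45\right) \left(-12\right) + \left(-9 + 2 \cdot 1\right) = 24 \left(-12\right) + \left(-9 + 2\right) = -288 - 7 = -295$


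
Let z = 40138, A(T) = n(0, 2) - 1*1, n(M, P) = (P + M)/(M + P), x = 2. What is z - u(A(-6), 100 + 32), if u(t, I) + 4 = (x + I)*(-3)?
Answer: 40544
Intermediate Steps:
n(M, P) = 1 (n(M, P) = (M + P)/(M + P) = 1)
A(T) = 0 (A(T) = 1 - 1*1 = 1 - 1 = 0)
u(t, I) = -10 - 3*I (u(t, I) = -4 + (2 + I)*(-3) = -4 + (-6 - 3*I) = -10 - 3*I)
z - u(A(-6), 100 + 32) = 40138 - (-10 - 3*(100 + 32)) = 40138 - (-10 - 3*132) = 40138 - (-10 - 396) = 40138 - 1*(-406) = 40138 + 406 = 40544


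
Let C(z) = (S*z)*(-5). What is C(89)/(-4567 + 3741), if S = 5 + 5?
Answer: 2225/413 ≈ 5.3874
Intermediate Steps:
S = 10
C(z) = -50*z (C(z) = (10*z)*(-5) = -50*z)
C(89)/(-4567 + 3741) = (-50*89)/(-4567 + 3741) = -4450/(-826) = -4450*(-1/826) = 2225/413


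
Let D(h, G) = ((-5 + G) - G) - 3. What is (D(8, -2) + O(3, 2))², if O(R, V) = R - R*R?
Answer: 196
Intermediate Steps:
O(R, V) = R - R²
D(h, G) = -8 (D(h, G) = -5 - 3 = -8)
(D(8, -2) + O(3, 2))² = (-8 + 3*(1 - 1*3))² = (-8 + 3*(1 - 3))² = (-8 + 3*(-2))² = (-8 - 6)² = (-14)² = 196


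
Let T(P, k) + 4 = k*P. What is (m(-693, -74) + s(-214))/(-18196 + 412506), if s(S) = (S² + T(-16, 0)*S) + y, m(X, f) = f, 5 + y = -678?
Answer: 9179/78862 ≈ 0.11639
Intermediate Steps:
y = -683 (y = -5 - 678 = -683)
T(P, k) = -4 + P*k (T(P, k) = -4 + k*P = -4 + P*k)
s(S) = -683 + S² - 4*S (s(S) = (S² + (-4 - 16*0)*S) - 683 = (S² + (-4 + 0)*S) - 683 = (S² - 4*S) - 683 = -683 + S² - 4*S)
(m(-693, -74) + s(-214))/(-18196 + 412506) = (-74 + (-683 + (-214)² - 4*(-214)))/(-18196 + 412506) = (-74 + (-683 + 45796 + 856))/394310 = (-74 + 45969)*(1/394310) = 45895*(1/394310) = 9179/78862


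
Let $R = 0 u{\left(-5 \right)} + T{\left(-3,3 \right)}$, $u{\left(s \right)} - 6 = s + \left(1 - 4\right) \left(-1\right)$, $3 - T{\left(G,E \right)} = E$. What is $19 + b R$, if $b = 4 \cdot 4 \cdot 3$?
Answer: $19$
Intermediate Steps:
$b = 48$ ($b = 16 \cdot 3 = 48$)
$T{\left(G,E \right)} = 3 - E$
$u{\left(s \right)} = 9 + s$ ($u{\left(s \right)} = 6 + \left(s + \left(1 - 4\right) \left(-1\right)\right) = 6 + \left(s - -3\right) = 6 + \left(s + 3\right) = 6 + \left(3 + s\right) = 9 + s$)
$R = 0$ ($R = 0 \left(9 - 5\right) + \left(3 - 3\right) = 0 \cdot 4 + \left(3 - 3\right) = 0 + 0 = 0$)
$19 + b R = 19 + 48 \cdot 0 = 19 + 0 = 19$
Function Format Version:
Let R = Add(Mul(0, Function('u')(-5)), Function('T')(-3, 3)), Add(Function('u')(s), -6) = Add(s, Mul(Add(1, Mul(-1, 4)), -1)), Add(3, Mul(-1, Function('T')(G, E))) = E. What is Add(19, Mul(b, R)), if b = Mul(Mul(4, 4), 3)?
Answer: 19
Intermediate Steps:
b = 48 (b = Mul(16, 3) = 48)
Function('T')(G, E) = Add(3, Mul(-1, E))
Function('u')(s) = Add(9, s) (Function('u')(s) = Add(6, Add(s, Mul(Add(1, Mul(-1, 4)), -1))) = Add(6, Add(s, Mul(Add(1, -4), -1))) = Add(6, Add(s, Mul(-3, -1))) = Add(6, Add(s, 3)) = Add(6, Add(3, s)) = Add(9, s))
R = 0 (R = Add(Mul(0, Add(9, -5)), Add(3, Mul(-1, 3))) = Add(Mul(0, 4), Add(3, -3)) = Add(0, 0) = 0)
Add(19, Mul(b, R)) = Add(19, Mul(48, 0)) = Add(19, 0) = 19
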